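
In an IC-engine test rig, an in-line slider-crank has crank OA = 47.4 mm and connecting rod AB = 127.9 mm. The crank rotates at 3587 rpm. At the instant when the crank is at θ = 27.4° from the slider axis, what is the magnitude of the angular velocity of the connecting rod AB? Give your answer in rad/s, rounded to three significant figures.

125

ω = 375.6 rad/s (converted from 3587 rpm).
The rod makes angle φ with the slider axis where L sinφ = r sinθ; differentiating, L cosφ·φ̇ = r ω cosθ.
L cosφ = √(L² − r² sin²θ) = 0.12603 m.
|ω_rod| = r ω |cosθ| / √(L² − r² sin²θ) = 0.0474·375.6·0.88782/0.12603 = 125.43 rad/s.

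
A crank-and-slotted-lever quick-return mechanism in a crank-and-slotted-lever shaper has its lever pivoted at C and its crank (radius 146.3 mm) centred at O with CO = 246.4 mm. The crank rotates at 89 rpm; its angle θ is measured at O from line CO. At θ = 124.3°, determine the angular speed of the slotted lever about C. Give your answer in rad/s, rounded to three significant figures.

0.245

ω = 9.32 rad/s (from 89 rpm).
Crank pin A relative to C: A = (d + r cosθ, r sinθ); lever angle φ = atan2(r sinθ, d + r cosθ).
Differentiating tanφ: φ̇ = rω(d cosθ + r)/(d² + r² + 2dr cosθ).
d² + r² + 2dr cosθ = |CA|² = 0.0414883 m²;  d cosθ + r = +0.0074472 m.
|ω_lever| = |0.1463·9.32·+0.0074472| / 0.0414883 = 0.24475 rad/s.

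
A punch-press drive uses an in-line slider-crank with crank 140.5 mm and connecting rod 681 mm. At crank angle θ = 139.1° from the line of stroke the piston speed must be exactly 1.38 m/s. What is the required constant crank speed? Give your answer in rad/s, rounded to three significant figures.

For an in-line slider-crank, |v_piston| = rω|sinθ|·[1 + r cosθ/√(L² − r² sin²θ)].
With r = 0.1405 m, L = 0.681 m, θ = 139.1°: the bracketed kinematic factor |dx/dθ| = 0.077513 m.
ω = v/|dx/dθ| = 1.38/0.077513 = 17.803 rad/s.

17.8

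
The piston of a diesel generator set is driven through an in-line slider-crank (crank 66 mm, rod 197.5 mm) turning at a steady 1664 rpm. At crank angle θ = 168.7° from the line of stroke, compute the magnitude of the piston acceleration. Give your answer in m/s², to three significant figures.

1340

ω = 2π·1664/60 = 174.3 rad/s
x(θ) = r cosθ + √(L² − r² sin²θ); with ω constant, a = ω²·d²x/dθ².
d²x/dθ² = −r cosθ − r²(cos2θ)/√u − r⁴ sin²2θ/(4u^{3/2}),  u = L² − r² sin²θ = 0.038839 m².
Substituting r = 0.066 m, L = 0.1975 m, θ = 168.7°: d²x/dθ² = +0.044223 m.
a = ω²·d²x/dθ² = (174.3)²·(+0.044223) = +1342.8 m/s²;  |a| = 1342.8 m/s².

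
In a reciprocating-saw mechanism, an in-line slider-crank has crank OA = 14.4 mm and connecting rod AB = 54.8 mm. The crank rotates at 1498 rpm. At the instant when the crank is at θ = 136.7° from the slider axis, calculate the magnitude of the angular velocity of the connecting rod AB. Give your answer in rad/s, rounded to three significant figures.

30.5

ω = 156.9 rad/s (converted from 1498 rpm).
The rod makes angle φ with the slider axis where L sinφ = r sinθ; differentiating, L cosφ·φ̇ = r ω cosθ.
L cosφ = √(L² − r² sin²θ) = 0.053903 m.
|ω_rod| = r ω |cosθ| / √(L² − r² sin²θ) = 0.0144·156.9·0.72777/0.053903 = 30.499 rad/s.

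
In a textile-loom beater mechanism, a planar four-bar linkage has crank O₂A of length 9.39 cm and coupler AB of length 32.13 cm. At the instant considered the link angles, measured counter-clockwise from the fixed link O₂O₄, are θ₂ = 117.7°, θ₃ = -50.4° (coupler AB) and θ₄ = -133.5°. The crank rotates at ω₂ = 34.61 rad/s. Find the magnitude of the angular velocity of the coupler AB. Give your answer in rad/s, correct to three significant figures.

9.65

ω₂ = 34.61 rad/s
Differentiating the loop-closure r₂e^{iθ₂}+r₃e^{iθ₃}=r₁+r₄e^{iθ₄} gives r₂ω₂e^{iθ₂}+r₃ω₃e^{iθ₃}=r₄ω₄e^{iθ₄}.
Eliminating the other unknown: ω₃ = r₂ω₂ sin(θ₄−θ₂) / [r₃ sin(θ₃−θ₄)].
Numerator sine = +0.94665; denominator sine = +0.99276.
Result = 0.0939·34.61·(+0.94665) / (0.3213·(+0.99276)) = +9.645 rad/s; magnitude 9.645 rad/s.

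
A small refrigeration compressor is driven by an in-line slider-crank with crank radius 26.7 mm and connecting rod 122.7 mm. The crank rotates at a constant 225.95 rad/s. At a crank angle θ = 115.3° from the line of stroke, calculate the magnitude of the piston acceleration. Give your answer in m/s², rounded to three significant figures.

772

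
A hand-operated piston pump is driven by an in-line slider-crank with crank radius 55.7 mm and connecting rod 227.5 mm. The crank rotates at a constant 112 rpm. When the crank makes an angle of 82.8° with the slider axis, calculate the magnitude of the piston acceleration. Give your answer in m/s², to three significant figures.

0.911

ω = 2π·112/60 = 11.73 rad/s
x(θ) = r cosθ + √(L² − r² sin²θ); with ω constant, a = ω²·d²x/dθ².
d²x/dθ² = −r cosθ − r²(cos2θ)/√u − r⁴ sin²2θ/(4u^{3/2}),  u = L² − r² sin²θ = 0.0487025 m².
Substituting r = 0.0557 m, L = 0.2275 m, θ = 82.8°: d²x/dθ² = +0.0066218 m.
a = ω²·d²x/dθ² = (11.73)²·(+0.0066218) = +0.9109 m/s²;  |a| = 0.9109 m/s².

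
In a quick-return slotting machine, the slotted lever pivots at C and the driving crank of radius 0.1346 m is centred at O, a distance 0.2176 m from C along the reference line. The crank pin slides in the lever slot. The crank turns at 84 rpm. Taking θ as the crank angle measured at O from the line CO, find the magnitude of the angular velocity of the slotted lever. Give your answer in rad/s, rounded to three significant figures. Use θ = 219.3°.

ω = 8.796 rad/s (from 84 rpm).
Crank pin A relative to C: A = (d + r cosθ, r sinθ); lever angle φ = atan2(r sinθ, d + r cosθ).
Differentiating tanφ: φ̇ = rω(d cosθ + r)/(d² + r² + 2dr cosθ).
d² + r² + 2dr cosθ = |CA|² = 0.020137 m²;  d cosθ + r = -0.033788 m.
|ω_lever| = |0.1346·8.796·-0.033788| / 0.020137 = 1.9866 rad/s.

1.99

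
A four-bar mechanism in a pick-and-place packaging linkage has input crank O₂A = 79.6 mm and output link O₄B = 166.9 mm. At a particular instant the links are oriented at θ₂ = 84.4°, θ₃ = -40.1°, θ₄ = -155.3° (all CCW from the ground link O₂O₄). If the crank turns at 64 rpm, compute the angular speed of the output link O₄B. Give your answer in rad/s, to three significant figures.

2.91

ω₂ = 6.702 rad/s (from 64 rpm).
Differentiating the loop-closure r₂e^{iθ₂}+r₃e^{iθ₃}=r₁+r₄e^{iθ₄} gives r₂ω₂e^{iθ₂}+r₃ω₃e^{iθ₃}=r₄ω₄e^{iθ₄}.
Eliminating the other unknown: ω₄ = r₂ω₂ sin(θ₂−θ₃) / [r₄ sin(θ₄−θ₃)].
Numerator sine = +0.82413; denominator sine = -0.90483.
Result = 0.0796·6.702·(+0.82413) / (0.1669·(-0.90483)) = -2.9113 rad/s; magnitude 2.9113 rad/s.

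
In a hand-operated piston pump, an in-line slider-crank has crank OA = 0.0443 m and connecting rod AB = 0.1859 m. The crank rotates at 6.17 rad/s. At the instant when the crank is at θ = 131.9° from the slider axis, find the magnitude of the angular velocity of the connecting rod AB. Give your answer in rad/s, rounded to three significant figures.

0.998

ω = 6.17 rad/s
The rod makes angle φ with the slider axis where L sinφ = r sinθ; differentiating, L cosφ·φ̇ = r ω cosθ.
L cosφ = √(L² − r² sin²θ) = 0.18295 m.
|ω_rod| = r ω |cosθ| / √(L² − r² sin²θ) = 0.0443·6.17·0.66783/0.18295 = 0.99774 rad/s.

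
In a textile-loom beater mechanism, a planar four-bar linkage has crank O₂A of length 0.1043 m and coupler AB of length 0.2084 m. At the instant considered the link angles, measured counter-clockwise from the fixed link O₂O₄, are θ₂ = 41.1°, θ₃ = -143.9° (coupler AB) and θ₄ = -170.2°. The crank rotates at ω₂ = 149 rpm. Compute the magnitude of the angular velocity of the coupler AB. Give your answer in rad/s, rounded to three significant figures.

ω₂ = 15.6 rad/s (from 149 rpm).
Differentiating the loop-closure r₂e^{iθ₂}+r₃e^{iθ₃}=r₁+r₄e^{iθ₄} gives r₂ω₂e^{iθ₂}+r₃ω₃e^{iθ₃}=r₄ω₄e^{iθ₄}.
Eliminating the other unknown: ω₃ = r₂ω₂ sin(θ₄−θ₂) / [r₃ sin(θ₃−θ₄)].
Numerator sine = +0.51952; denominator sine = +0.44307.
Result = 0.1043·15.6·(+0.51952) / (0.2084·(+0.44307)) = +9.1565 rad/s; magnitude 9.1565 rad/s.

9.16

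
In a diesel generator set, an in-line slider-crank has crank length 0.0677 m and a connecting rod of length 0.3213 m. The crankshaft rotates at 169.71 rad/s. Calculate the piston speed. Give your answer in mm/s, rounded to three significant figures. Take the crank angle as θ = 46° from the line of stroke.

ω = 169.7 rad/s
For an in-line slider-crank, x = r cosθ + √(L² − r² sin²θ), so v = −rω sinθ·[1 + r cosθ/√(L² − r² sin²θ)].
With r = 0.0677 m, L = 0.3213 m, θ = 46°: √(L² − r² sin²θ) = 0.31759 m.
v = −0.0677·169.7·0.71934·[1 + 0.0677·0.69466/0.31759] = -9.4886 m/s.
|v| = 9.4886 m/s = 9488.6 mm/s.

9490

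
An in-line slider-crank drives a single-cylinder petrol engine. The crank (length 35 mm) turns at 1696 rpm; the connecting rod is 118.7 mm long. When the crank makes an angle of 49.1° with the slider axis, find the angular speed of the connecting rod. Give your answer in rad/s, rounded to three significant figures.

ω = 177.6 rad/s (converted from 1696 rpm).
The rod makes angle φ with the slider axis where L sinφ = r sinθ; differentiating, L cosφ·φ̇ = r ω cosθ.
L cosφ = √(L² − r² sin²θ) = 0.11571 m.
|ω_rod| = r ω |cosθ| / √(L² − r² sin²θ) = 0.035·177.6·0.65474/0.11571 = 35.173 rad/s.

35.2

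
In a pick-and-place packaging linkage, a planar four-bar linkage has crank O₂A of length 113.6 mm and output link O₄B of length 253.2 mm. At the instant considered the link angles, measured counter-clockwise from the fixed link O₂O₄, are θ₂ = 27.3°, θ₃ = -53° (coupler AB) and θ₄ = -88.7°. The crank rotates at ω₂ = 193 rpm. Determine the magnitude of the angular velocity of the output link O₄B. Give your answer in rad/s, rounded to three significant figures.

ω₂ = 20.21 rad/s (from 193 rpm).
Differentiating the loop-closure r₂e^{iθ₂}+r₃e^{iθ₃}=r₁+r₄e^{iθ₄} gives r₂ω₂e^{iθ₂}+r₃ω₃e^{iθ₃}=r₄ω₄e^{iθ₄}.
Eliminating the other unknown: ω₄ = r₂ω₂ sin(θ₂−θ₃) / [r₄ sin(θ₄−θ₃)].
Numerator sine = +0.98570; denominator sine = -0.58354.
Result = 0.1136·20.21·(+0.98570) / (0.2532·(-0.58354)) = -15.317 rad/s; magnitude 15.317 rad/s.

15.3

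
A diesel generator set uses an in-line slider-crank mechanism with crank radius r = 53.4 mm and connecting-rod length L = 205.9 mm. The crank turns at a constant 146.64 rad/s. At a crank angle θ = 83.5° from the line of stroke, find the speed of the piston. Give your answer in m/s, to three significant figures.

ω = 146.6 rad/s
For an in-line slider-crank, x = r cosθ + √(L² − r² sin²θ), so v = −rω sinθ·[1 + r cosθ/√(L² − r² sin²θ)].
With r = 0.0534 m, L = 0.2059 m, θ = 83.5°: √(L² − r² sin²θ) = 0.19895 m.
v = −0.0534·146.6·0.99357·[1 + 0.0534·0.11320/0.19895] = -8.0166 m/s.
|v| = 8.0166 m/s.

8.02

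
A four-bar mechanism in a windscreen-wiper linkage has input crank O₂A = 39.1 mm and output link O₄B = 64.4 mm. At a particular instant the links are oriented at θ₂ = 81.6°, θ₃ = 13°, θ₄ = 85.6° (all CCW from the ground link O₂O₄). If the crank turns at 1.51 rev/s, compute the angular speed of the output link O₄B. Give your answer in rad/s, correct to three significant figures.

5.62

ω₂ = 9.488 rad/s (from 1.51 rev/s).
Differentiating the loop-closure r₂e^{iθ₂}+r₃e^{iθ₃}=r₁+r₄e^{iθ₄} gives r₂ω₂e^{iθ₂}+r₃ω₃e^{iθ₃}=r₄ω₄e^{iθ₄}.
Eliminating the other unknown: ω₄ = r₂ω₂ sin(θ₂−θ₃) / [r₄ sin(θ₄−θ₃)].
Numerator sine = +0.93106; denominator sine = +0.95424.
Result = 0.0391·9.488·(+0.93106) / (0.0644·(+0.95424)) = +5.6204 rad/s; magnitude 5.6204 rad/s.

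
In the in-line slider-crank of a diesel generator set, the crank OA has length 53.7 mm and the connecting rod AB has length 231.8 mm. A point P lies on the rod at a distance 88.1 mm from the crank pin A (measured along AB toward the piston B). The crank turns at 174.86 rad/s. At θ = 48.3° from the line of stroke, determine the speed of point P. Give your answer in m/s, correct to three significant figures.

ω = 174.9 rad/s.  Crank-pin speed |V_A| = rω = 9.39 m/s, perpendicular to OA.
Rod angle: sinφ = −(r/L) sinθ ⇒ φ = -9.961°; ω_rod = −rω cosθ/√(L²−r²sin²θ) = -27.36 rad/s.
V_P = V_A + ω_rod × AP, with AP = 0.0881 m along the rod.
Components: V_Px = −rω sinθ − a·ω_rod·sinφ = -7.4279 m/s;  V_Py = rω cosθ + a·ω_rod·cosφ = +3.8724 m/s.
|V_P| = √(V_Px² + V_Py²) = 8.3767 m/s.

8.38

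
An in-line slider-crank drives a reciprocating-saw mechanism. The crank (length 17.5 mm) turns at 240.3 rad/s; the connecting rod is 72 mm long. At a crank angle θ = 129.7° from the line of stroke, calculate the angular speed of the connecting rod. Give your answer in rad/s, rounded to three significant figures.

38.0

ω = 240.3 rad/s
The rod makes angle φ with the slider axis where L sinφ = r sinθ; differentiating, L cosφ·φ̇ = r ω cosθ.
L cosφ = √(L² − r² sin²θ) = 0.07073 m.
|ω_rod| = r ω |cosθ| / √(L² − r² sin²θ) = 0.0175·240.3·0.63877/0.07073 = 37.978 rad/s.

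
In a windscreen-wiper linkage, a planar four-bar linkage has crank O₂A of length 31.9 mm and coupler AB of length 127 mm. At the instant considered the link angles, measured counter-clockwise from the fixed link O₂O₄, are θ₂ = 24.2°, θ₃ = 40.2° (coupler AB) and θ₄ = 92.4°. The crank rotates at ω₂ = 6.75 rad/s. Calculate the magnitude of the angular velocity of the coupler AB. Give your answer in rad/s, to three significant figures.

1.99

ω₂ = 6.75 rad/s
Differentiating the loop-closure r₂e^{iθ₂}+r₃e^{iθ₃}=r₁+r₄e^{iθ₄} gives r₂ω₂e^{iθ₂}+r₃ω₃e^{iθ₃}=r₄ω₄e^{iθ₄}.
Eliminating the other unknown: ω₃ = r₂ω₂ sin(θ₄−θ₂) / [r₃ sin(θ₃−θ₄)].
Numerator sine = +0.92849; denominator sine = -0.79016.
Result = 0.0319·6.75·(+0.92849) / (0.127·(-0.79016)) = -1.9923 rad/s; magnitude 1.9923 rad/s.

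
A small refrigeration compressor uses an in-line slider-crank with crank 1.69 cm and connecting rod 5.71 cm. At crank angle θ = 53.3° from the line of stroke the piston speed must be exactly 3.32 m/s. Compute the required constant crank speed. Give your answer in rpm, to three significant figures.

1980

For an in-line slider-crank, |v_piston| = rω|sinθ|·[1 + r cosθ/√(L² − r² sin²θ)].
With r = 0.0169 m, L = 0.0571 m, θ = 53.3°: the bracketed kinematic factor |dx/dθ| = 0.016017 m.
ω = v/|dx/dθ| = 3.32/0.016017 = 207.28 rad/s.
N = 60ω/(2π) = 1979.3 rpm.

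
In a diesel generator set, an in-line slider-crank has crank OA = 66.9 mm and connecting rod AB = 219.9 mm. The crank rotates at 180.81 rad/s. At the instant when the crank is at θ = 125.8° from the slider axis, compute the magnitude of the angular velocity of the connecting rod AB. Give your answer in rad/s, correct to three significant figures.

33.2

ω = 180.8 rad/s
The rod makes angle φ with the slider axis where L sinφ = r sinθ; differentiating, L cosφ·φ̇ = r ω cosθ.
L cosφ = √(L² − r² sin²θ) = 0.2131 m.
|ω_rod| = r ω |cosθ| / √(L² − r² sin²θ) = 0.0669·180.8·0.58496/0.2131 = 33.204 rad/s.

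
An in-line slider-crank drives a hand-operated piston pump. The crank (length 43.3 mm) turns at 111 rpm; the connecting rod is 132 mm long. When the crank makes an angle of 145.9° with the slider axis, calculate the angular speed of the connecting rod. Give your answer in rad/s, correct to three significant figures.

ω = 11.62 rad/s (converted from 111 rpm).
The rod makes angle φ with the slider axis where L sinφ = r sinθ; differentiating, L cosφ·φ̇ = r ω cosθ.
L cosφ = √(L² − r² sin²θ) = 0.12975 m.
|ω_rod| = r ω |cosθ| / √(L² − r² sin²θ) = 0.0433·11.62·0.82806/0.12975 = 3.2122 rad/s.

3.21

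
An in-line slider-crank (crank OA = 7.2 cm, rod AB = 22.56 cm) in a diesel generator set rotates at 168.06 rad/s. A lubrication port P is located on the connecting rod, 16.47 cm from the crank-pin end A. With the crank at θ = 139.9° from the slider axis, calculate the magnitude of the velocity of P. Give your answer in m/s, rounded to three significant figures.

6.85

ω = 168.1 rad/s.  Crank-pin speed |V_A| = rω = 12.1 m/s, perpendicular to OA.
Rod angle: sinφ = −(r/L) sinθ ⇒ φ = -11.863°; ω_rod = −rω cosθ/√(L²−r²sin²θ) = +41.923 rad/s.
V_P = V_A + ω_rod × AP, with AP = 0.1647 m along the rod.
Components: V_Px = −rω sinθ − a·ω_rod·sinφ = -6.3747 m/s;  V_Py = rω cosθ + a·ω_rod·cosφ = -2.4986 m/s.
|V_P| = √(V_Px² + V_Py²) = 6.8469 m/s.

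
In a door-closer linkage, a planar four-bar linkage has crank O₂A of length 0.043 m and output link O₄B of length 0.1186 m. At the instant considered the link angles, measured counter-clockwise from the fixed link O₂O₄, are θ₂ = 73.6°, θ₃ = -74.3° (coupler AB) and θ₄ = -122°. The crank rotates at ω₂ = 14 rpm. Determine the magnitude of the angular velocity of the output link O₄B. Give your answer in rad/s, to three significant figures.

0.382

ω₂ = 1.466 rad/s (from 14 rpm).
Differentiating the loop-closure r₂e^{iθ₂}+r₃e^{iθ₃}=r₁+r₄e^{iθ₄} gives r₂ω₂e^{iθ₂}+r₃ω₃e^{iθ₃}=r₄ω₄e^{iθ₄}.
Eliminating the other unknown: ω₄ = r₂ω₂ sin(θ₂−θ₃) / [r₄ sin(θ₄−θ₃)].
Numerator sine = +0.53140; denominator sine = -0.73963.
Result = 0.043·1.466·(+0.53140) / (0.1186·(-0.73963)) = -0.3819 rad/s; magnitude 0.3819 rad/s.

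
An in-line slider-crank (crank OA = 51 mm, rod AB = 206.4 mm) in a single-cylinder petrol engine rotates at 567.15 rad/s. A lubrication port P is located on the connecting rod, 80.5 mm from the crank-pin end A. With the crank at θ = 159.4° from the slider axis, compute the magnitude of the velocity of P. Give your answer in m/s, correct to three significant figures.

ω = 567.1 rad/s.  Crank-pin speed |V_A| = rω = 28.925 m/s, perpendicular to OA.
Rod angle: sinφ = −(r/L) sinθ ⇒ φ = -4.987°; ω_rod = −rω cosθ/√(L²−r²sin²θ) = +131.68 rad/s.
V_P = V_A + ω_rod × AP, with AP = 0.0805 m along the rod.
Components: V_Px = −rω sinθ − a·ω_rod·sinφ = -9.2554 m/s;  V_Py = rω cosθ + a·ω_rod·cosφ = -16.515 m/s.
|V_P| = √(V_Px² + V_Py²) = 18.932 m/s.

18.9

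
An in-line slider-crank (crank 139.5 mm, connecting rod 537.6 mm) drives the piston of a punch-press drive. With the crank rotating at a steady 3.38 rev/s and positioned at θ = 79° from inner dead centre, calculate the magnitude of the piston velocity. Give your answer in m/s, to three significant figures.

ω = 2π·3.38 = 21.24 rad/s
For an in-line slider-crank, x = r cosθ + √(L² − r² sin²θ), so v = −rω sinθ·[1 + r cosθ/√(L² − r² sin²θ)].
With r = 0.1395 m, L = 0.5376 m, θ = 79°: √(L² − r² sin²θ) = 0.51987 m.
v = −0.1395·21.24·0.98163·[1 + 0.1395·0.19081/0.51987] = -3.0571 m/s.
|v| = 3.0571 m/s.

3.06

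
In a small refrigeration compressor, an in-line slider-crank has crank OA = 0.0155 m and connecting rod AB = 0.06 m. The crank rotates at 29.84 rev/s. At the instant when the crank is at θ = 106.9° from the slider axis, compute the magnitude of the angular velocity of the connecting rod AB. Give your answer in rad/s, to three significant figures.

14.5

ω = 187.5 rad/s (converted from 29.84 rev/s).
The rod makes angle φ with the slider axis where L sinφ = r sinθ; differentiating, L cosφ·φ̇ = r ω cosθ.
L cosφ = √(L² − r² sin²θ) = 0.058138 m.
|ω_rod| = r ω |cosθ| / √(L² − r² sin²θ) = 0.0155·187.5·0.29070/0.058138 = 14.531 rad/s.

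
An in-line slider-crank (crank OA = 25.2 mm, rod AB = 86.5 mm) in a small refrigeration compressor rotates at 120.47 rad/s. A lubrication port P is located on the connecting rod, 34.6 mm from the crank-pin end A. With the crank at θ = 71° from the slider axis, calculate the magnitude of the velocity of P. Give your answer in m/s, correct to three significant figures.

ω = 120.5 rad/s.  Crank-pin speed |V_A| = rω = 3.0358 m/s, perpendicular to OA.
Rod angle: sinφ = −(r/L) sinθ ⇒ φ = -15.989°; ω_rod = −rω cosθ/√(L²−r²sin²θ) = -11.886 rad/s.
V_P = V_A + ω_rod × AP, with AP = 0.0346 m along the rod.
Components: V_Px = −rω sinθ − a·ω_rod·sinφ = -2.9837 m/s;  V_Py = rω cosθ + a·ω_rod·cosφ = +0.59302 m/s.
|V_P| = √(V_Px² + V_Py²) = 3.0421 m/s.

3.04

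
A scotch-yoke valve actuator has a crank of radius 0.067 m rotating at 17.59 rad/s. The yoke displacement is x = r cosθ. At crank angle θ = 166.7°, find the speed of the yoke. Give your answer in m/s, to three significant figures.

0.271

ω = 17.59 rad/s
x = r cosθ ⇒ ẋ = −rω sinθ.
|v| = rω|sinθ| = 0.067·17.59·|sin 166.7°| = 0.27112 m/s.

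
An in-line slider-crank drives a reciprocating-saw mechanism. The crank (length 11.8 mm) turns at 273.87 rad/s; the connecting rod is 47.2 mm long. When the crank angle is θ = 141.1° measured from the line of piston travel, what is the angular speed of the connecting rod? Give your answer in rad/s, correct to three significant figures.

ω = 273.9 rad/s
The rod makes angle φ with the slider axis where L sinφ = r sinθ; differentiating, L cosφ·φ̇ = r ω cosθ.
L cosφ = √(L² − r² sin²θ) = 0.046615 m.
|ω_rod| = r ω |cosθ| / √(L² − r² sin²θ) = 0.0118·273.9·0.77824/0.046615 = 53.953 rad/s.

54.0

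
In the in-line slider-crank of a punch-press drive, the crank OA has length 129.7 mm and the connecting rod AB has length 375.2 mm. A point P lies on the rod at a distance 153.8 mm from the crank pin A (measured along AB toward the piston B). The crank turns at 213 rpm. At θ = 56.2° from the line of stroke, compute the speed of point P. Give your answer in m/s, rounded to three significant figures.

2.77

ω = 22.31 rad/s.  Crank-pin speed |V_A| = rω = 2.893 m/s, perpendicular to OA.
Rod angle: sinφ = −(r/L) sinθ ⇒ φ = -16.694°; ω_rod = −rω cosθ/√(L²−r²sin²θ) = -4.4781 rad/s.
V_P = V_A + ω_rod × AP, with AP = 0.1538 m along the rod.
Components: V_Px = −rω sinθ − a·ω_rod·sinφ = -2.6019 m/s;  V_Py = rω cosθ + a·ω_rod·cosφ = +0.94966 m/s.
|V_P| = √(V_Px² + V_Py²) = 2.7698 m/s.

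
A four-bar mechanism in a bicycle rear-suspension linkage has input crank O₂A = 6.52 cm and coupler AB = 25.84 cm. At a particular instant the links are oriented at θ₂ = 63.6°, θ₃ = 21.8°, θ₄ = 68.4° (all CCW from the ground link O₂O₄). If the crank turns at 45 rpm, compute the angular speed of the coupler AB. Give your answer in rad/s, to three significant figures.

ω₂ = 4.712 rad/s (from 45 rpm).
Differentiating the loop-closure r₂e^{iθ₂}+r₃e^{iθ₃}=r₁+r₄e^{iθ₄} gives r₂ω₂e^{iθ₂}+r₃ω₃e^{iθ₃}=r₄ω₄e^{iθ₄}.
Eliminating the other unknown: ω₃ = r₂ω₂ sin(θ₄−θ₂) / [r₃ sin(θ₃−θ₄)].
Numerator sine = +0.08368; denominator sine = -0.72657.
Result = 0.0652·4.712·(+0.08368) / (0.2584·(-0.72657)) = -0.13694 rad/s; magnitude 0.13694 rad/s.

0.137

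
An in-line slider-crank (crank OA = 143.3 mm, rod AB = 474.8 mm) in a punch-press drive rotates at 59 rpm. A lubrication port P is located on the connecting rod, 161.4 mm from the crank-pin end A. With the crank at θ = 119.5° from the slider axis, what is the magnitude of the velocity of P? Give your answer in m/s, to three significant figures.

ω = 6.178 rad/s.  Crank-pin speed |V_A| = rω = 0.88537 m/s, perpendicular to OA.
Rod angle: sinφ = −(r/L) sinθ ⇒ φ = -15.229°; ω_rod = −rω cosθ/√(L²−r²sin²θ) = +0.95166 rad/s.
V_P = V_A + ω_rod × AP, with AP = 0.1614 m along the rod.
Components: V_Px = −rω sinθ − a·ω_rod·sinφ = -0.73024 m/s;  V_Py = rω cosθ + a·ω_rod·cosφ = -0.28778 m/s.
|V_P| = √(V_Px² + V_Py²) = 0.7849 m/s.

0.785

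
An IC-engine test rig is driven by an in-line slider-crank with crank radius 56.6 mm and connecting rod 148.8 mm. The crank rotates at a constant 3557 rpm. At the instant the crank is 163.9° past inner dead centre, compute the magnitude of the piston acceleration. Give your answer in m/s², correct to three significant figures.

ω = 2π·3557/60 = 372.5 rad/s
x(θ) = r cosθ + √(L² − r² sin²θ); with ω constant, a = ω²·d²x/dθ².
d²x/dθ² = −r cosθ − r²(cos2θ)/√u − r⁴ sin²2θ/(4u^{3/2}),  u = L² − r² sin²θ = 0.0218951 m².
Substituting r = 0.0566 m, L = 0.1488 m, θ = 163.9°: d²x/dθ² = +0.035835 m.
a = ω²·d²x/dθ² = (372.5)²·(+0.035835) = +4972 m/s²;  |a| = 4972 m/s².

4970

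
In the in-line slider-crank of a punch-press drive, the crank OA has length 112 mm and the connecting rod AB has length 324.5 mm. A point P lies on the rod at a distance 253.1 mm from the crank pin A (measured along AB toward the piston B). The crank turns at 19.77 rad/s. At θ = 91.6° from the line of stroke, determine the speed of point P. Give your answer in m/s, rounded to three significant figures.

ω = 19.77 rad/s.  Crank-pin speed |V_A| = rω = 2.2142 m/s, perpendicular to OA.
Rod angle: sinφ = −(r/L) sinθ ⇒ φ = -20.183°; ω_rod = −rω cosθ/√(L²−r²sin²θ) = +0.20299 rad/s.
V_P = V_A + ω_rod × AP, with AP = 0.2531 m along the rod.
Components: V_Px = −rω sinθ − a·ω_rod·sinφ = -2.1957 m/s;  V_Py = rω cosθ + a·ω_rod·cosφ = -0.013603 m/s.
|V_P| = √(V_Px² + V_Py²) = 2.1957 m/s.

2.20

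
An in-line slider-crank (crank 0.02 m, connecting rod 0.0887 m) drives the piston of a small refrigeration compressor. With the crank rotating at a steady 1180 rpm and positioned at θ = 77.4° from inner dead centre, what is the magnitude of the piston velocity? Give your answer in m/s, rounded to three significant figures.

ω = 2π·1180/60 = 123.6 rad/s
For an in-line slider-crank, x = r cosθ + √(L² − r² sin²θ), so v = −rω sinθ·[1 + r cosθ/√(L² − r² sin²θ)].
With r = 0.02 m, L = 0.0887 m, θ = 77.4°: √(L² − r² sin²θ) = 0.086526 m.
v = −0.02·123.6·0.97592·[1 + 0.02·0.21814/0.086526] = -2.5335 m/s.
|v| = 2.5335 m/s.

2.53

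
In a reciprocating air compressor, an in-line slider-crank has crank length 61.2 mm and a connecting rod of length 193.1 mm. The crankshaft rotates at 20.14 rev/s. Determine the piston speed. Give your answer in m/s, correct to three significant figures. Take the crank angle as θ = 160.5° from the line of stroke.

1.81

ω = 2π·20.1 = 126.5 rad/s
For an in-line slider-crank, x = r cosθ + √(L² − r² sin²θ), so v = −rω sinθ·[1 + r cosθ/√(L² − r² sin²θ)].
With r = 0.0612 m, L = 0.1931 m, θ = 160.5°: √(L² − r² sin²θ) = 0.19202 m.
v = −0.0612·126.5·0.33381·[1 + 0.0612·-0.94264/0.19202] = -1.8085 m/s.
|v| = 1.8085 m/s.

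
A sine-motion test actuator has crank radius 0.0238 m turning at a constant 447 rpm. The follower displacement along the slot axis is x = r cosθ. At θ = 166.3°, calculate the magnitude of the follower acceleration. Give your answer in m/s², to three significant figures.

ω = 46.81 rad/s (from 447 rpm).
x = r cosθ ⇒ ẍ = −rω² cosθ (ω constant).
|a| = rω²|cosθ| = 0.0238·(46.81)²·|cos 166.3°| = 50.666 m/s².

50.7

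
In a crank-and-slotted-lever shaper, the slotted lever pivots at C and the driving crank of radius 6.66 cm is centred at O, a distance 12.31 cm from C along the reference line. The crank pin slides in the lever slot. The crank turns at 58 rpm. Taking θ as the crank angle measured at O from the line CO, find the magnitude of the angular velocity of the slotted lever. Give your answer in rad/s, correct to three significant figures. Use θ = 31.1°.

ω = 6.074 rad/s (from 58 rpm).
Crank pin A relative to C: A = (d + r cosθ, r sinθ); lever angle φ = atan2(r sinθ, d + r cosθ).
Differentiating tanφ: φ̇ = rω(d cosθ + r)/(d² + r² + 2dr cosθ).
d² + r² + 2dr cosθ = |CA|² = 0.0336293 m²;  d cosθ + r = +0.17201 m.
|ω_lever| = |0.0666·6.074·+0.17201| / 0.0336293 = 2.069 rad/s.

2.07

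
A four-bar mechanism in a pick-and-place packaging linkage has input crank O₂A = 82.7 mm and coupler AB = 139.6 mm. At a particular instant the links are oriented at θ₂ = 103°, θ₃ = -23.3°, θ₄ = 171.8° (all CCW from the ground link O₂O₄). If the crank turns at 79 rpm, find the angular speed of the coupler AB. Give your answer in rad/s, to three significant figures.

17.5

ω₂ = 8.273 rad/s (from 79 rpm).
Differentiating the loop-closure r₂e^{iθ₂}+r₃e^{iθ₃}=r₁+r₄e^{iθ₄} gives r₂ω₂e^{iθ₂}+r₃ω₃e^{iθ₃}=r₄ω₄e^{iθ₄}.
Eliminating the other unknown: ω₃ = r₂ω₂ sin(θ₄−θ₂) / [r₃ sin(θ₃−θ₄)].
Numerator sine = +0.93232; denominator sine = +0.26050.
Result = 0.0827·8.273·(+0.93232) / (0.1396·(+0.26050)) = +17.54 rad/s; magnitude 17.54 rad/s.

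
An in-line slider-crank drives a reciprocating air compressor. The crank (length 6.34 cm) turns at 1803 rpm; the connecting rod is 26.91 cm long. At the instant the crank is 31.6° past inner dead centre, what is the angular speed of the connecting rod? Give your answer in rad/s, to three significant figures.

38.2

ω = 188.8 rad/s (converted from 1803 rpm).
The rod makes angle φ with the slider axis where L sinφ = r sinθ; differentiating, L cosφ·φ̇ = r ω cosθ.
L cosφ = √(L² − r² sin²θ) = 0.26704 m.
|ω_rod| = r ω |cosθ| / √(L² − r² sin²θ) = 0.0634·188.8·0.85173/0.26704 = 38.18 rad/s.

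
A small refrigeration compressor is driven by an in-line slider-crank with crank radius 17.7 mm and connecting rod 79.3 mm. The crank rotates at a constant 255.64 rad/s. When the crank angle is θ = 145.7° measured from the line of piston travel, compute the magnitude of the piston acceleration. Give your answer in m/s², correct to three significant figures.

ω = 255.6 rad/s
x(θ) = r cosθ + √(L² − r² sin²θ); with ω constant, a = ω²·d²x/dθ².
d²x/dθ² = −r cosθ − r²(cos2θ)/√u − r⁴ sin²2θ/(4u^{3/2}),  u = L² − r² sin²θ = 0.006189 m².
Substituting r = 0.0177 m, L = 0.0793 m, θ = 145.7°: d²x/dθ² = +0.013125 m.
a = ω²·d²x/dθ² = (255.6)²·(+0.013125) = +857.76 m/s²;  |a| = 857.76 m/s².

858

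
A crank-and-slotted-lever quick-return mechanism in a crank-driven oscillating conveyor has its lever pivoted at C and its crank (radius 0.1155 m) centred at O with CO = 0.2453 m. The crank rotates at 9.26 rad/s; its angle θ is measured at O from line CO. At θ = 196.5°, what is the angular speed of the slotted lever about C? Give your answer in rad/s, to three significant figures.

6.67

ω = 9.26 rad/s
Crank pin A relative to C: A = (d + r cosθ, r sinθ); lever angle φ = atan2(r sinθ, d + r cosθ).
Differentiating tanφ: φ̇ = rω(d cosθ + r)/(d² + r² + 2dr cosθ).
d² + r² + 2dr cosθ = |CA|² = 0.0191815 m²;  d cosθ + r = -0.1197 m.
|ω_lever| = |0.1155·9.26·-0.1197| / 0.0191815 = 6.6742 rad/s.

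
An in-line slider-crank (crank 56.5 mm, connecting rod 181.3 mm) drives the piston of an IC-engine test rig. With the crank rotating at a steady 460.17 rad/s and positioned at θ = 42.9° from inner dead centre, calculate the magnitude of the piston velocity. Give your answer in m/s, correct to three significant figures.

21.8

ω = 460.2 rad/s
For an in-line slider-crank, x = r cosθ + √(L² − r² sin²θ), so v = −rω sinθ·[1 + r cosθ/√(L² − r² sin²θ)].
With r = 0.0565 m, L = 0.1813 m, θ = 42.9°: √(L² − r² sin²θ) = 0.17717 m.
v = −0.0565·460.2·0.68072·[1 + 0.0565·0.73254/0.17717] = -21.833 m/s.
|v| = 21.833 m/s.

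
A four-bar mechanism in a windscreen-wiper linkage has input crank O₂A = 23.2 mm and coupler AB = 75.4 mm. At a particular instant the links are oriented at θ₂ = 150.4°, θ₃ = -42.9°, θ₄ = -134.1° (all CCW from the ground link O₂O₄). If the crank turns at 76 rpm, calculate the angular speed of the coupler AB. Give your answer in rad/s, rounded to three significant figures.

ω₂ = 7.959 rad/s (from 76 rpm).
Differentiating the loop-closure r₂e^{iθ₂}+r₃e^{iθ₃}=r₁+r₄e^{iθ₄} gives r₂ω₂e^{iθ₂}+r₃ω₃e^{iθ₃}=r₄ω₄e^{iθ₄}.
Eliminating the other unknown: ω₃ = r₂ω₂ sin(θ₄−θ₂) / [r₃ sin(θ₃−θ₄)].
Numerator sine = +0.96815; denominator sine = +0.99978.
Result = 0.0232·7.959·(+0.96815) / (0.0754·(+0.99978)) = +2.3714 rad/s; magnitude 2.3714 rad/s.

2.37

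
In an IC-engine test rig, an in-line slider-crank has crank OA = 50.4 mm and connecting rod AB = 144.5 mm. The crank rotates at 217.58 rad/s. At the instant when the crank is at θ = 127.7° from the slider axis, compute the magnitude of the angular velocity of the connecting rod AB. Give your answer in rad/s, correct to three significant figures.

48.3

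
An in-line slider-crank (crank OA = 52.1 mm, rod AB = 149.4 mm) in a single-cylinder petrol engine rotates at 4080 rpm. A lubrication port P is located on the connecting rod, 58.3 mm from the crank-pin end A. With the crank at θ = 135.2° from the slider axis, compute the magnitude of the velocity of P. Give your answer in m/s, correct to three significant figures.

17.1

ω = 427.3 rad/s.  Crank-pin speed |V_A| = rω = 22.26 m/s, perpendicular to OA.
Rod angle: sinφ = −(r/L) sinθ ⇒ φ = -14.225°; ω_rod = −rω cosθ/√(L²−r²sin²θ) = +109.07 rad/s.
V_P = V_A + ω_rod × AP, with AP = 0.0583 m along the rod.
Components: V_Px = −rω sinθ − a·ω_rod·sinφ = -14.123 m/s;  V_Py = rω cosθ + a·ω_rod·cosφ = -9.6314 m/s.
|V_P| = √(V_Px² + V_Py²) = 17.094 m/s.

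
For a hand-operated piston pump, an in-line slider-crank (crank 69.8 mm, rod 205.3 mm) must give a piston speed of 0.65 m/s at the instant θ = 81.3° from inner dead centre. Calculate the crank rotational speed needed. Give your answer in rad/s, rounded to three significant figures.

8.93

For an in-line slider-crank, |v_piston| = rω|sinθ|·[1 + r cosθ/√(L² − r² sin²θ)].
With r = 0.0698 m, L = 0.2053 m, θ = 81.3°: the bracketed kinematic factor |dx/dθ| = 0.072764 m.
ω = v/|dx/dθ| = 0.65/0.072764 = 8.9329 rad/s.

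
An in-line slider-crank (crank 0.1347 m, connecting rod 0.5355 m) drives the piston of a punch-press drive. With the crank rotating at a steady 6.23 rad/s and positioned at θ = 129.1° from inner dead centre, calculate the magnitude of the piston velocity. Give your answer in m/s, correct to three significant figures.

ω = 6.23 rad/s
For an in-line slider-crank, x = r cosθ + √(L² − r² sin²θ), so v = −rω sinθ·[1 + r cosθ/√(L² − r² sin²θ)].
With r = 0.1347 m, L = 0.5355 m, θ = 129.1°: √(L² − r² sin²θ) = 0.5252 m.
v = −0.1347·6.23·0.77605·[1 + 0.1347·-0.63068/0.5252] = -0.5459 m/s.
|v| = 0.5459 m/s.

0.546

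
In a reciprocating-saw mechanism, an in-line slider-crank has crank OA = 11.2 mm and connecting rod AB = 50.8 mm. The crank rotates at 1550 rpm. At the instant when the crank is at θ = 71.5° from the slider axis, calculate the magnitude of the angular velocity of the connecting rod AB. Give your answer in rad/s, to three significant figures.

11.6

ω = 162.3 rad/s (converted from 1550 rpm).
The rod makes angle φ with the slider axis where L sinφ = r sinθ; differentiating, L cosφ·φ̇ = r ω cosθ.
L cosφ = √(L² − r² sin²θ) = 0.049677 m.
|ω_rod| = r ω |cosθ| / √(L² − r² sin²θ) = 0.0112·162.3·0.31730/0.049677 = 11.612 rad/s.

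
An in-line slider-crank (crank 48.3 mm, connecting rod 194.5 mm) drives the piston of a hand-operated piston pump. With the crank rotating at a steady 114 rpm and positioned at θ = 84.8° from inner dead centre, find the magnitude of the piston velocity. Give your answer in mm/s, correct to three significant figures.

ω = 2π·114/60 = 11.94 rad/s
For an in-line slider-crank, x = r cosθ + √(L² − r² sin²θ), so v = −rω sinθ·[1 + r cosθ/√(L² − r² sin²θ)].
With r = 0.0483 m, L = 0.1945 m, θ = 84.8°: √(L² − r² sin²θ) = 0.18846 m.
v = −0.0483·11.94·0.99588·[1 + 0.0483·0.09063/0.18846] = -0.58757 m/s.
|v| = 0.58757 m/s = 587.57 mm/s.

588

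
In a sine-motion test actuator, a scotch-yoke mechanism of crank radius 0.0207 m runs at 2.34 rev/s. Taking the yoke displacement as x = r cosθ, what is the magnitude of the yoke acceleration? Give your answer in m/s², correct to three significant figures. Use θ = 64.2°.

1.95

ω = 14.7 rad/s (from 2.34 rev/s).
x = r cosθ ⇒ ẍ = −rω² cosθ (ω constant).
|a| = rω²|cosθ| = 0.0207·(14.7)²·|cos 64.2°| = 1.9475 m/s².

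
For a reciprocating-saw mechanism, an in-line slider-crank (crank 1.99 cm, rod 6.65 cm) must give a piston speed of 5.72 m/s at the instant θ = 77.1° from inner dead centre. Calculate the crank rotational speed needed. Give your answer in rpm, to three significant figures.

For an in-line slider-crank, |v_piston| = rω|sinθ|·[1 + r cosθ/√(L² − r² sin²θ)].
With r = 0.0199 m, L = 0.0665 m, θ = 77.1°: the bracketed kinematic factor |dx/dθ| = 0.020753 m.
ω = v/|dx/dθ| = 5.72/0.020753 = 275.63 rad/s.
N = 60ω/(2π) = 2632.1 rpm.

2630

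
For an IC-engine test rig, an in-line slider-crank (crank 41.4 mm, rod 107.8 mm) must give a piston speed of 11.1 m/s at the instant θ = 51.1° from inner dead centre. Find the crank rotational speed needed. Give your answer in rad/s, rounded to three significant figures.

For an in-line slider-crank, |v_piston| = rω|sinθ|·[1 + r cosθ/√(L² − r² sin²θ)].
With r = 0.0414 m, L = 0.1078 m, θ = 51.1°: the bracketed kinematic factor |dx/dθ| = 0.040362 m.
ω = v/|dx/dθ| = 11.1/0.040362 = 275.01 rad/s.

275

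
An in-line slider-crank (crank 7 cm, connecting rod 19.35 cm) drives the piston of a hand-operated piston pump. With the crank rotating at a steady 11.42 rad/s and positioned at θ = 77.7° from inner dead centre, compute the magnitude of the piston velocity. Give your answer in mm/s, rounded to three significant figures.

845

ω = 11.42 rad/s
For an in-line slider-crank, x = r cosθ + √(L² − r² sin²θ), so v = −rω sinθ·[1 + r cosθ/√(L² − r² sin²θ)].
With r = 0.07 m, L = 0.1935 m, θ = 77.7°: √(L² − r² sin²θ) = 0.18101 m.
v = −0.07·11.42·0.97705·[1 + 0.07·0.21303/0.18101] = -0.8454 m/s.
|v| = 0.8454 m/s = 845.4 mm/s.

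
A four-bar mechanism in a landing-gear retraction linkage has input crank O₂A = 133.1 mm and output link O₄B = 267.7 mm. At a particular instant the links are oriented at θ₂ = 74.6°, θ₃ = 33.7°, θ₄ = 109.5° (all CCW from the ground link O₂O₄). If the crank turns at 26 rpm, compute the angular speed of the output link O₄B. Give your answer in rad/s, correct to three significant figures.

0.914

ω₂ = 2.723 rad/s (from 26 rpm).
Differentiating the loop-closure r₂e^{iθ₂}+r₃e^{iθ₃}=r₁+r₄e^{iθ₄} gives r₂ω₂e^{iθ₂}+r₃ω₃e^{iθ₃}=r₄ω₄e^{iθ₄}.
Eliminating the other unknown: ω₄ = r₂ω₂ sin(θ₂−θ₃) / [r₄ sin(θ₄−θ₃)].
Numerator sine = +0.65474; denominator sine = +0.96945.
Result = 0.1331·2.723·(+0.65474) / (0.2677·(+0.96945)) = +0.91428 rad/s; magnitude 0.91428 rad/s.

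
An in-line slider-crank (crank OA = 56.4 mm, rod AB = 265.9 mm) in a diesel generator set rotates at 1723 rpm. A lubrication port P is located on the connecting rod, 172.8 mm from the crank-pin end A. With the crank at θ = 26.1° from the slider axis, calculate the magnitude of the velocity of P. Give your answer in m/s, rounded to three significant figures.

5.96

ω = 180.4 rad/s.  Crank-pin speed |V_A| = rω = 10.176 m/s, perpendicular to OA.
Rod angle: sinφ = −(r/L) sinθ ⇒ φ = -5.354°; ω_rod = −rω cosθ/√(L²−r²sin²θ) = -34.519 rad/s.
V_P = V_A + ω_rod × AP, with AP = 0.1728 m along the rod.
Components: V_Px = −rω sinθ − a·ω_rod·sinφ = -5.0336 m/s;  V_Py = rω cosθ + a·ω_rod·cosφ = +3.1997 m/s.
|V_P| = √(V_Px² + V_Py²) = 5.9645 m/s.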